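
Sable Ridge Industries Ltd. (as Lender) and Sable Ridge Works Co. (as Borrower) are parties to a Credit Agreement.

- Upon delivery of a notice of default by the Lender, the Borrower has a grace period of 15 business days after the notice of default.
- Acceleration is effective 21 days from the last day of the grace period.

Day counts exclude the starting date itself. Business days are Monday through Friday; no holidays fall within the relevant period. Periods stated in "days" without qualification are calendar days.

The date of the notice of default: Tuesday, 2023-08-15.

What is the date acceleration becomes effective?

2023-09-26

From Tuesday, 2023-08-15, 15 business days (Aug 16, Aug 17, Aug 18, Aug 21, …, Sep 1, Sep 4, Sep 5, skipping weekends) brings us to Tuesday, 2023-09-05, which is the last day of the grace period.
The date acceleration becomes effective: 21 calendar days after 2023-09-05 is 2023-09-26.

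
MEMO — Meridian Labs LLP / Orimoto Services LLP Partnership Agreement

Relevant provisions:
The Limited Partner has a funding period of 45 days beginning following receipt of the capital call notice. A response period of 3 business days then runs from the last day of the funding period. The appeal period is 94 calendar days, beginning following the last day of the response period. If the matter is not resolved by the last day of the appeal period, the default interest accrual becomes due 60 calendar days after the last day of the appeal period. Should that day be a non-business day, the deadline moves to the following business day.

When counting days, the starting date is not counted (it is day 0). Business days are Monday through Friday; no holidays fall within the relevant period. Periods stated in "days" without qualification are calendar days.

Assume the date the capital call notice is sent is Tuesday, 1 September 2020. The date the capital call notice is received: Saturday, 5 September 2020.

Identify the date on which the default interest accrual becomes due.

Adding 45 calendar days to 5 September 2020 gives 20 October 2020, which is the last day of the funding period.
The last day of the response period: counting 3 business days from Tuesday, 20 October 2020 (Oct 21, Oct 22, Oct 23, skipping weekends) reaches Friday, 23 October 2020.
The last day of the appeal period: 94 calendar days after 23 October 2020 is 25 January 2021.
The date on which the default interest accrual becomes due: 25 January 2021 + 60 days = 26 March 2021. 26 March 2021 is a Friday, so no roll-forward applies.

26 March 2021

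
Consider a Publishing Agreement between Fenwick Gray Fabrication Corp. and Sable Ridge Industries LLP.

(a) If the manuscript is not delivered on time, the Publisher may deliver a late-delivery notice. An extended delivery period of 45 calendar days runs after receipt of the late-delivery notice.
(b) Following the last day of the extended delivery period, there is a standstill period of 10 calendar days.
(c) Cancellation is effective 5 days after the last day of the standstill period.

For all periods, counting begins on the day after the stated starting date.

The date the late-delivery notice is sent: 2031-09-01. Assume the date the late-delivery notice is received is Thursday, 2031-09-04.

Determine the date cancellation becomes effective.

The last day of the extended delivery period: 2031-09-04 + 45 days = 2031-10-19.
Adding 10 calendar days to 2031-10-19 gives 2031-10-29, which is the last day of the standstill period.
Adding 5 calendar days to 2031-10-29 gives 2031-11-03, which is the date cancellation becomes effective.

2031-11-03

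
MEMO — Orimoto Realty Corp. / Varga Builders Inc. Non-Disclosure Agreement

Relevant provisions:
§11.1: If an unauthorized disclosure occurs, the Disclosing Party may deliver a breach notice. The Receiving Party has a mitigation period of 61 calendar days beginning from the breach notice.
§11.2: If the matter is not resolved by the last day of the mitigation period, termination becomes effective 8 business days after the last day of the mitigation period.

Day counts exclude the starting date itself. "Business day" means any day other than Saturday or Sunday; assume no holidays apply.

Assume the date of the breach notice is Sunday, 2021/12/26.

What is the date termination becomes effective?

Adding 61 calendar days to 2021/12/26 gives 2022/02/25, which is the last day of the mitigation period.
The date termination becomes effective: counting 8 business days from Friday, 2022/02/25 (Feb 28, Mar 1, Mar 2, Mar 3, Mar 4, Mar 7, Mar 8, Mar 9, skipping weekends) reaches Wednesday, 2022/03/09.

2022/03/09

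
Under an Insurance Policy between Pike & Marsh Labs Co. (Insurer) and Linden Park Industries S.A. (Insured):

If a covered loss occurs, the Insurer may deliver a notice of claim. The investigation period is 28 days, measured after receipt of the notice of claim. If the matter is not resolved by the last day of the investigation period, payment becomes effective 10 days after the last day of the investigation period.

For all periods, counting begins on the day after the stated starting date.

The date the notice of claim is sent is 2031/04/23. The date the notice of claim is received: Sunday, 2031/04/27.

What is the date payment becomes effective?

The last day of the investigation period: 2031/04/27 + 28 days = 2031/05/25.
The date payment becomes effective: 10 calendar days after 2031/05/25 is 2031/06/04.

2031/06/04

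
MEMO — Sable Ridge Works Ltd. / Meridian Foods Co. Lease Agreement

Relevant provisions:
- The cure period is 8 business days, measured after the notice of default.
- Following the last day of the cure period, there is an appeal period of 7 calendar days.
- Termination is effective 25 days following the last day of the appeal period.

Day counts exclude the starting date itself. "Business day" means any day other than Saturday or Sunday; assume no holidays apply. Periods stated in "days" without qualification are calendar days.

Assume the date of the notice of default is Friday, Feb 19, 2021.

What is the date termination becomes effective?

The last day of the cure period: counting 8 business days from Friday, Feb 19, 2021 (Feb 22, Feb 23, Feb 24, Feb 25, Feb 26, Mar 1, Mar 2, Mar 3, skipping weekends) reaches Wednesday, Mar 3, 2021.
The last day of the appeal period: 7 calendar days after Mar 3, 2021 is Mar 10, 2021.
Adding 25 calendar days to Mar 10, 2021 gives Apr 4, 2021, which is the date termination becomes effective.

Apr 4, 2021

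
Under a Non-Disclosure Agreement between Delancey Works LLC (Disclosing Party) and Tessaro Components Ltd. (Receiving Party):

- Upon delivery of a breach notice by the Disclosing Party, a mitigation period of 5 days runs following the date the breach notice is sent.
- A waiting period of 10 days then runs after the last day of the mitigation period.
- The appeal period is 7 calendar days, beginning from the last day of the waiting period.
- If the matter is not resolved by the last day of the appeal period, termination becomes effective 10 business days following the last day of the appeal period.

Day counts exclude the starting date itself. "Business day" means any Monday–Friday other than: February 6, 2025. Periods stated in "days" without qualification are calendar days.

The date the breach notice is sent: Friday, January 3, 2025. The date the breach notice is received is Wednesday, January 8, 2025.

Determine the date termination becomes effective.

February 10, 2025

The last day of the mitigation period: 5 calendar days after January 3, 2025 is January 8, 2025.
The last day of the waiting period: January 8, 2025 + 10 days = January 18, 2025.
Adding 7 calendar days to January 18, 2025 gives January 25, 2025, which is the last day of the appeal period.
The date termination becomes effective: counting 10 business days from Saturday, January 25, 2025 (Jan 27, Jan 28, Jan 29, Jan 30, Jan 31, Feb 3, Feb 4, Feb 5, Feb 7, Feb 10, skipping weekends and the listed holiday on Feb 6) reaches Monday, February 10, 2025.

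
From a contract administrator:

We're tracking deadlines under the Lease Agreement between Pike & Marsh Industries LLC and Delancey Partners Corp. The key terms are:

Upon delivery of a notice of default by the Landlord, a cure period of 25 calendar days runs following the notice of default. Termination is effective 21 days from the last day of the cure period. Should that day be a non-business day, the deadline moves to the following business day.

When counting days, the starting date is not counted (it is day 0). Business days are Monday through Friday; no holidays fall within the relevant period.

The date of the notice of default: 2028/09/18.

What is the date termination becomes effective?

The last day of the cure period: 2028/09/18 + 25 days = 2028/10/13.
The date termination becomes effective: 2028/10/13 + 21 days = 2028/11/03. 2028/11/03 is a Friday, so no roll-forward applies.

2028/11/03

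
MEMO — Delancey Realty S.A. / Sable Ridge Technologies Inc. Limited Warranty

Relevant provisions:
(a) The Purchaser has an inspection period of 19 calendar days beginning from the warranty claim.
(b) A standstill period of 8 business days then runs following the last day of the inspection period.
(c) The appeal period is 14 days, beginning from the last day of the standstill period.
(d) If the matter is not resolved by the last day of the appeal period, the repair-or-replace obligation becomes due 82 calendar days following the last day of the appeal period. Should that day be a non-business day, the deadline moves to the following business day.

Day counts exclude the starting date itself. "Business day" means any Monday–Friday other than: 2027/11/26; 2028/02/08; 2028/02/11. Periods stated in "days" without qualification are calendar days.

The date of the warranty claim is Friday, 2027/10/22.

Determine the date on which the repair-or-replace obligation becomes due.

2028/02/28

The last day of the inspection period: 19 calendar days after 2027/10/22 is 2027/11/10.
The last day of the standstill period: 8 business days after Wednesday, 2027/11/10, skipping weekends — Nov 11, Nov 12, Nov 15, Nov 16, Nov 17, Nov 18, Nov 19, Nov 22 — lands on Monday, 2027/11/22.
Adding 14 calendar days to 2027/11/22 gives 2027/12/06, which is the last day of the appeal period.
The date on which the repair-or-replace obligation becomes due: 2027/12/06 + 82 days = 2028/02/26. That falls on a Saturday, so it rolls to the next business day, Monday, 2028/02/28.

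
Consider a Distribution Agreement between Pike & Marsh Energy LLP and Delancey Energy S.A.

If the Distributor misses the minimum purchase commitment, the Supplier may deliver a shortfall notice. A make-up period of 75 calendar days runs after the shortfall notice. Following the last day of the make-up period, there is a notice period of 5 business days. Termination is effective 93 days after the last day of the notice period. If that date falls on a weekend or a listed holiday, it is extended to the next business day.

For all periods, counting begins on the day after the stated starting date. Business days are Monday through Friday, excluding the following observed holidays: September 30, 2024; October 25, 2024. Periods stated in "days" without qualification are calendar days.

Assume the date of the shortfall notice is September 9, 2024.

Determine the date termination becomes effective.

Adding 75 calendar days to September 9, 2024 gives November 23, 2024, which is the last day of the make-up period.
The last day of the notice period: 5 business days after Saturday, November 23, 2024, skipping weekends — Nov 25, Nov 26, Nov 27, Nov 28, Nov 29 — lands on Friday, November 29, 2024.
The date termination becomes effective: 93 calendar days after November 29, 2024 is March 2, 2025. That falls on a Sunday, so it rolls to the next business day, Monday, March 3, 2025.

March 3, 2025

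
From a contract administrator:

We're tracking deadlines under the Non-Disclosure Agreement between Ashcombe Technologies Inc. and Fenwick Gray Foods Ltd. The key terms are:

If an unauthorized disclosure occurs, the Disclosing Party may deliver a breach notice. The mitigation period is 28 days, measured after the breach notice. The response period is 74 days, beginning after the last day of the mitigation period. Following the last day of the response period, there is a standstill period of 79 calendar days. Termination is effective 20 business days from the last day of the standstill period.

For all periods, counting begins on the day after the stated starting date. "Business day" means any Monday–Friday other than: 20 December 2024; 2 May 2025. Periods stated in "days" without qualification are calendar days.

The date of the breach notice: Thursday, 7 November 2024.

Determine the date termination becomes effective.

The last day of the mitigation period: 28 calendar days after 7 November 2024 is 5 December 2024.
The last day of the response period: 74 calendar days after 5 December 2024 is 17 February 2025.
The last day of the standstill period: 17 February 2025 + 79 days = 7 May 2025.
The date termination becomes effective: counting 20 business days from Wednesday, 7 May 2025 (May 8, May 9, May 12, May 13, …, Jun 2, Jun 3, Jun 4, skipping weekends) reaches Wednesday, 4 June 2025.

4 June 2025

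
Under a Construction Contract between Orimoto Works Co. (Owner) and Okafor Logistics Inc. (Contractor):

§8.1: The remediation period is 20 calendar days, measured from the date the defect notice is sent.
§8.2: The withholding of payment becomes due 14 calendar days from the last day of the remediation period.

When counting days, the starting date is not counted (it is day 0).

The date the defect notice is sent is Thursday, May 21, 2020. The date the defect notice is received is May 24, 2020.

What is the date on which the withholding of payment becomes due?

Adding 20 calendar days to May 21, 2020 gives Jun 10, 2020, which is the last day of the remediation period.
The date on which the withholding of payment becomes due: Jun 10, 2020 + 14 days = Jun 24, 2020.

Jun 24, 2020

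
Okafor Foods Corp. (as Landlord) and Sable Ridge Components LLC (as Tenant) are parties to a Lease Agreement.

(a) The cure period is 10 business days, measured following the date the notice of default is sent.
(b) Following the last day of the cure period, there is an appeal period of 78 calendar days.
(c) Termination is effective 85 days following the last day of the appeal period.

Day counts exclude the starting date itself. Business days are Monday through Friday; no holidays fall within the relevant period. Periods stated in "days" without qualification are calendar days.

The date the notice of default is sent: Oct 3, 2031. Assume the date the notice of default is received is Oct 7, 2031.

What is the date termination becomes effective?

The last day of the cure period: 10 business days after Friday, Oct 3, 2031, skipping weekends — Oct 6, Oct 7, Oct 8, Oct 9, Oct 10, Oct 13, Oct 14, Oct 15, Oct 16, Oct 17 — lands on Friday, Oct 17, 2031.
Adding 78 calendar days to Oct 17, 2031 gives Jan 3, 2032, which is the last day of the appeal period.
The date termination becomes effective: Jan 3, 2032 + 85 days = Mar 28, 2032.

Mar 28, 2032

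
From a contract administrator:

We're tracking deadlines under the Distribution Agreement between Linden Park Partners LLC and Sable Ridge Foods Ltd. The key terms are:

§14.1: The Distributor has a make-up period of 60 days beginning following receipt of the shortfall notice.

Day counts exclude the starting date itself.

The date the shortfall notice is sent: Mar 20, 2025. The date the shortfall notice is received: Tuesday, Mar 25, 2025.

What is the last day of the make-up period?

The last day of the make-up period: Mar 25, 2025 + 60 days = May 24, 2025.

May 24, 2025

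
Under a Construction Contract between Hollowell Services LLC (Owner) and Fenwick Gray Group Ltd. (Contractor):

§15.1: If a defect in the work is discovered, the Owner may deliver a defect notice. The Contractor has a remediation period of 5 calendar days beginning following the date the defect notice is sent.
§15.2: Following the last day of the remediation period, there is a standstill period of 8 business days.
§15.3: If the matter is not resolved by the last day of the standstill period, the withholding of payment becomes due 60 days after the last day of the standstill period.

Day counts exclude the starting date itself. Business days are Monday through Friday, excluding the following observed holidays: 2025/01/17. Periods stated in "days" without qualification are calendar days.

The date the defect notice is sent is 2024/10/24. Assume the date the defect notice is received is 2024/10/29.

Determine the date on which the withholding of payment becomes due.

The last day of the remediation period: 2024/10/24 + 5 days = 2024/10/29.
The last day of the standstill period: counting 8 business days from Tuesday, 2024/10/29 (Oct 30, Oct 31, Nov 1, Nov 4, Nov 5, Nov 6, Nov 7, Nov 8, skipping weekends) reaches Friday, 2024/11/08.
Adding 60 calendar days to 2024/11/08 gives 2025/01/07, which is the date on which the withholding of payment becomes due.

2025/01/07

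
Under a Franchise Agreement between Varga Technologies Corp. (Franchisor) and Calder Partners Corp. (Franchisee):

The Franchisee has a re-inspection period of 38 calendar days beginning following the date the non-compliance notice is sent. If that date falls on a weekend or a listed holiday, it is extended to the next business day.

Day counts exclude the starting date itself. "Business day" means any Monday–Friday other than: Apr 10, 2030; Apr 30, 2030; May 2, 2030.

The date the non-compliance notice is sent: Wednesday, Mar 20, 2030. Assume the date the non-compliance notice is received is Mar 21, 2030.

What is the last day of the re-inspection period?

Adding 38 calendar days to Mar 20, 2030 gives Apr 27, 2030, which is the last day of the re-inspection period. That falls on a Saturday, so it rolls to the next business day, Monday, Apr 29, 2030.

Apr 29, 2030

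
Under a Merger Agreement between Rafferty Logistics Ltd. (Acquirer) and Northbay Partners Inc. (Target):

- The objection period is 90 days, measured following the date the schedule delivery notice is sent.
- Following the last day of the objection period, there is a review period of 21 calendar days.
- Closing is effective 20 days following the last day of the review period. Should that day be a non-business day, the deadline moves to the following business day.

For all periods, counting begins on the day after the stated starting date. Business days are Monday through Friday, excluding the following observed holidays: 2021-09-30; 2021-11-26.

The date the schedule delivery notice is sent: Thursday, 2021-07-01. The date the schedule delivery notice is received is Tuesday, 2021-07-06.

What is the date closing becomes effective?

Adding 90 calendar days to 2021-07-01 gives 2021-09-29, which is the last day of the objection period.
The last day of the review period: 2021-09-29 + 21 days = 2021-10-20.
The date closing becomes effective: 20 calendar days after 2021-10-20 is 2021-11-09. 2021-11-09 is a Tuesday and is not a listed holiday, so no roll-forward applies.

2021-11-09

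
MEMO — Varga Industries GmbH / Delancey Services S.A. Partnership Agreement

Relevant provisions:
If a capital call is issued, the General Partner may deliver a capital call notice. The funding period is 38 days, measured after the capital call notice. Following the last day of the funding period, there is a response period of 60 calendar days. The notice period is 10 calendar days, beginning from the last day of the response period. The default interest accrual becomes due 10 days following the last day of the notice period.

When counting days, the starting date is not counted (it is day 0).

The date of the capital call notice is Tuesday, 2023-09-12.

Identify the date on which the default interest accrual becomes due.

The last day of the funding period: 38 calendar days after 2023-09-12 is 2023-10-20.
The last day of the response period: 60 calendar days after 2023-10-20 is 2023-12-19.
The last day of the notice period: 10 calendar days after 2023-12-19 is 2023-12-29.
The date on which the default interest accrual becomes due: 10 calendar days after 2023-12-29 is 2024-01-08.

2024-01-08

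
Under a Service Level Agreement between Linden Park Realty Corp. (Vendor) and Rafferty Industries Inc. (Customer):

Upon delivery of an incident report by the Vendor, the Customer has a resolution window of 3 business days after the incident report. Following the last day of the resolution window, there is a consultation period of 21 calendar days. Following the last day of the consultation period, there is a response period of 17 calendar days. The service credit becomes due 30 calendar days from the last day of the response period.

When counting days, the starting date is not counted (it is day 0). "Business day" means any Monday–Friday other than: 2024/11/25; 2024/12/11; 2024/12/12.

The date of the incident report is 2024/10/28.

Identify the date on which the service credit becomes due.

The last day of the resolution window: counting 3 business days from Monday, 2024/10/28 (Oct 29, Oct 30, Oct 31, skipping weekends) reaches Thursday, 2024/10/31.
Adding 21 calendar days to 2024/10/31 gives 2024/11/21, which is the last day of the consultation period.
Adding 17 calendar days to 2024/11/21 gives 2024/12/08, which is the last day of the response period.
The date on which the service credit becomes due: 2024/12/08 + 30 days = 2025/01/07.

2025/01/07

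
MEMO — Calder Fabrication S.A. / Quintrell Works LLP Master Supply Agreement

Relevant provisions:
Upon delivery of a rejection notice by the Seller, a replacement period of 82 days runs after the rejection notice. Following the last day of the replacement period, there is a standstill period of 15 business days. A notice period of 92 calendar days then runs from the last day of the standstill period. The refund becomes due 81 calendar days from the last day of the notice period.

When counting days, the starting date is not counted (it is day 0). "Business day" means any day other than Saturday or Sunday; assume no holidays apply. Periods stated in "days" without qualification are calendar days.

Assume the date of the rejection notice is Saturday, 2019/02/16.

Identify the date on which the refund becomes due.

2019/11/19

Adding 82 calendar days to 2019/02/16 gives 2019/05/09, which is the last day of the replacement period.
The last day of the standstill period: counting 15 business days from Thursday, 2019/05/09 (May 10, May 13, May 14, May 15, …, May 28, May 29, May 30, skipping weekends) reaches Thursday, 2019/05/30.
Adding 92 calendar days to 2019/05/30 gives 2019/08/30, which is the last day of the notice period.
The date on which the refund becomes due: 81 calendar days after 2019/08/30 is 2019/11/19.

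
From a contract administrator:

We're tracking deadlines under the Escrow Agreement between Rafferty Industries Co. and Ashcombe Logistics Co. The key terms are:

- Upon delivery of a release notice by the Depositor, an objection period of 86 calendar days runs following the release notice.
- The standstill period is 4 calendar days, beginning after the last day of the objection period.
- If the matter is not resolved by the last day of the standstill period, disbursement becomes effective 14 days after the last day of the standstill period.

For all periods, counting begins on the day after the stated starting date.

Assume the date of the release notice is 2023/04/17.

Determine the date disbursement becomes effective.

2023/07/30

The last day of the objection period: 86 calendar days after 2023/04/17 is 2023/07/12.
Adding 4 calendar days to 2023/07/12 gives 2023/07/16, which is the last day of the standstill period.
Adding 14 calendar days to 2023/07/16 gives 2023/07/30, which is the date disbursement becomes effective.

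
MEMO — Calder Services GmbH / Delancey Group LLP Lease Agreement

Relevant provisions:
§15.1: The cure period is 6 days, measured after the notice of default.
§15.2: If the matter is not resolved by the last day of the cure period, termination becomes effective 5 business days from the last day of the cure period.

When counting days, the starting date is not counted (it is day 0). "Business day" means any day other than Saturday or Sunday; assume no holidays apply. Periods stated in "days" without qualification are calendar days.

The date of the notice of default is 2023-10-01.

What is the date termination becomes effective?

2023-10-13

The last day of the cure period: 6 calendar days after 2023-10-01 is 2023-10-07.
The date termination becomes effective: 5 business days after Saturday, 2023-10-07, skipping weekends — Oct 9, Oct 10, Oct 11, Oct 12, Oct 13 — lands on Friday, 2023-10-13.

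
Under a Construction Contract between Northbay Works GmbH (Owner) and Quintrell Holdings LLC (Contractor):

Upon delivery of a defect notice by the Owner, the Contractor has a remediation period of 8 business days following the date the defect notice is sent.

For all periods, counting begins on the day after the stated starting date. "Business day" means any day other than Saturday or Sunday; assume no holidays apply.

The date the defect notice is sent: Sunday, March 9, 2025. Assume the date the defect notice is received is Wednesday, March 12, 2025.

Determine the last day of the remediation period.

March 19, 2025

The last day of the remediation period: 8 business days after Sunday, March 9, 2025, skipping weekends — Mar 10, Mar 11, Mar 12, Mar 13, Mar 14, Mar 17, Mar 18, Mar 19 — lands on Wednesday, March 19, 2025.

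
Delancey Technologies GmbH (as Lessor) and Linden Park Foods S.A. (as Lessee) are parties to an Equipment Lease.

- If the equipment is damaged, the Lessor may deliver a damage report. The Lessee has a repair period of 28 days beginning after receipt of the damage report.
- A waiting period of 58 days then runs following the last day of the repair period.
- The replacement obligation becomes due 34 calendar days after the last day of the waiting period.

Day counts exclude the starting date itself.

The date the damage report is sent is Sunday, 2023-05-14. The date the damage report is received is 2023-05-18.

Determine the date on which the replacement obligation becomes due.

2023-09-15

The last day of the repair period: 28 calendar days after 2023-05-18 is 2023-06-15.
The last day of the waiting period: 58 calendar days after 2023-06-15 is 2023-08-12.
The date on which the replacement obligation becomes due: 34 calendar days after 2023-08-12 is 2023-09-15.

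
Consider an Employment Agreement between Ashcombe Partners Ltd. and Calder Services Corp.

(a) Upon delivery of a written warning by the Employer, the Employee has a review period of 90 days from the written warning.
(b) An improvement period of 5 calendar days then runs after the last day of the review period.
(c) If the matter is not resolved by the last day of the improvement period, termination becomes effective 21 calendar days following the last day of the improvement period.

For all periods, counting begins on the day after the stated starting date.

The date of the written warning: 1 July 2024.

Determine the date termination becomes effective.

Adding 90 calendar days to 1 July 2024 gives 29 September 2024, which is the last day of the review period.
Adding 5 calendar days to 29 September 2024 gives 4 October 2024, which is the last day of the improvement period.
The date termination becomes effective: 21 calendar days after 4 October 2024 is 25 October 2024.

25 October 2024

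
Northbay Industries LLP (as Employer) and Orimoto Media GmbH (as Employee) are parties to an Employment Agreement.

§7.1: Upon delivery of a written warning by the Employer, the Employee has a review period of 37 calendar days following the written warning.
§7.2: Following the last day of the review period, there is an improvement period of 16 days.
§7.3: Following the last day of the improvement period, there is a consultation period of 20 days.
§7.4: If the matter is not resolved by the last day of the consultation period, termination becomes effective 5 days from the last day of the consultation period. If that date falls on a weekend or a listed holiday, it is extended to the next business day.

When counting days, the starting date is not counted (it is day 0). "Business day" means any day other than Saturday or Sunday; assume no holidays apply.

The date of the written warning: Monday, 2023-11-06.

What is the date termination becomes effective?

Adding 37 calendar days to 2023-11-06 gives 2023-12-13, which is the last day of the review period.
The last day of the improvement period: 2023-12-13 + 16 days = 2023-12-29.
The last day of the consultation period: 2023-12-29 + 20 days = 2024-01-18.
The date termination becomes effective: 5 calendar days after 2024-01-18 is 2024-01-23. 2024-01-23 is a Tuesday, so no roll-forward applies.

2024-01-23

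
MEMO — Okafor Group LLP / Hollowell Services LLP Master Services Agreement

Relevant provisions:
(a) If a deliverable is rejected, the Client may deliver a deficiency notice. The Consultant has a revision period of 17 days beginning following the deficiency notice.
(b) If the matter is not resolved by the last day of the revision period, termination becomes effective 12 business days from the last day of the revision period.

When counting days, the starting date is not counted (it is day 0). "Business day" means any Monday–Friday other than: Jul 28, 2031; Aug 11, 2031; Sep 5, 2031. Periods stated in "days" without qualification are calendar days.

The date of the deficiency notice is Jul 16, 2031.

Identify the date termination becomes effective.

The last day of the revision period: 17 calendar days after Jul 16, 2031 is Aug 2, 2031.
The date termination becomes effective: counting 12 business days from Saturday, Aug 2, 2031 (Aug 4, Aug 5, Aug 6, Aug 7, …, Aug 18, Aug 19, Aug 20, skipping weekends and the listed holiday on Aug 11) reaches Wednesday, Aug 20, 2031.

Aug 20, 2031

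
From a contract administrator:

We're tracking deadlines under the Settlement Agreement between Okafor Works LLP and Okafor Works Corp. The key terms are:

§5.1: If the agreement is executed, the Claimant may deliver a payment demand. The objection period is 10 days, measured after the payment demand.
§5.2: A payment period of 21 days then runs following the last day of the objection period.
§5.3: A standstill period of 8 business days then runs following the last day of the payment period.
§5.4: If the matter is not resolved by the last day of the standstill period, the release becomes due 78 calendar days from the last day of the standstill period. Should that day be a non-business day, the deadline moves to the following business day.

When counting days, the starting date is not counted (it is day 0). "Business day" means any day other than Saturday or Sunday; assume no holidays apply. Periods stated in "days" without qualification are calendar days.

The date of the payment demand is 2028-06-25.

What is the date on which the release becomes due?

Adding 10 calendar days to 2028-06-25 gives 2028-07-05, which is the last day of the objection period.
Adding 21 calendar days to 2028-07-05 gives 2028-07-26, which is the last day of the payment period.
The last day of the standstill period: counting 8 business days from Wednesday, 2028-07-26 (Jul 27, Jul 28, Jul 31, Aug 1, Aug 2, Aug 3, Aug 4, Aug 7, skipping weekends) reaches Monday, 2028-08-07.
Adding 78 calendar days to 2028-08-07 gives 2028-10-24, which is the date on which the release becomes due. 2028-10-24 is a Tuesday, so no roll-forward applies.

2028-10-24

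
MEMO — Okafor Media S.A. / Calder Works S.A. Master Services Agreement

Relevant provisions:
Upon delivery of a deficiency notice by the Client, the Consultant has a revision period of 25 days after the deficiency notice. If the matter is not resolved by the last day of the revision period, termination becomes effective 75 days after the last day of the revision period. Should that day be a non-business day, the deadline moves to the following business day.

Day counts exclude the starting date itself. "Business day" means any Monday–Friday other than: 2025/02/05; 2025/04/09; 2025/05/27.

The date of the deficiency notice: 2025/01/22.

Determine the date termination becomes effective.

2025/05/02

The last day of the revision period: 25 calendar days after 2025/01/22 is 2025/02/16.
The date termination becomes effective: 2025/02/16 + 75 days = 2025/05/02. 2025/05/02 is a Friday and is not a listed holiday, so no roll-forward applies.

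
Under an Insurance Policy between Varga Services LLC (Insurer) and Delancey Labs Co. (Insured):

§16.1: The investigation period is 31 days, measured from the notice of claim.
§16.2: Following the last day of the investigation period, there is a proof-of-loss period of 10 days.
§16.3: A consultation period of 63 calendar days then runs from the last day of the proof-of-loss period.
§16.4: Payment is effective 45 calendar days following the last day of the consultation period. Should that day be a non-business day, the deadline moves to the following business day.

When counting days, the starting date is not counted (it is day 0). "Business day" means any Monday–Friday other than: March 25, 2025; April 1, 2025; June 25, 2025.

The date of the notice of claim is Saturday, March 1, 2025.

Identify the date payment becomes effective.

July 28, 2025

The last day of the investigation period: March 1, 2025 + 31 days = April 1, 2025.
The last day of the proof-of-loss period: 10 calendar days after April 1, 2025 is April 11, 2025.
The last day of the consultation period: April 11, 2025 + 63 days = June 13, 2025.
Adding 45 calendar days to June 13, 2025 gives July 28, 2025, which is the date payment becomes effective. July 28, 2025 is a Monday and is not a listed holiday, so no roll-forward applies.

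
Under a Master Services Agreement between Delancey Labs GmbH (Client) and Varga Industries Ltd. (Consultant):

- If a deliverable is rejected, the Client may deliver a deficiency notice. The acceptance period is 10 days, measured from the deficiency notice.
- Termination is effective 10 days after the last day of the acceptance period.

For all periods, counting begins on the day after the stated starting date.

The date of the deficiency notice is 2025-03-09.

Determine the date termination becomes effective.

Adding 10 calendar days to 2025-03-09 gives 2025-03-19, which is the last day of the acceptance period.
Adding 10 calendar days to 2025-03-19 gives 2025-03-29, which is the date termination becomes effective.

2025-03-29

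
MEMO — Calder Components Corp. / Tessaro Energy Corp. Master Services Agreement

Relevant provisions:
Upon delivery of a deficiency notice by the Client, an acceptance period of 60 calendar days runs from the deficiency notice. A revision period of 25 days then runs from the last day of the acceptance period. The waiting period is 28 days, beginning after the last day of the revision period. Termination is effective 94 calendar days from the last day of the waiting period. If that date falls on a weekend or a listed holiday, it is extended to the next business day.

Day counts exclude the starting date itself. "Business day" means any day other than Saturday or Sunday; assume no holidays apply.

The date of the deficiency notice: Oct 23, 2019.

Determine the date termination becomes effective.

The last day of the acceptance period: 60 calendar days after Oct 23, 2019 is Dec 22, 2019.
Adding 25 calendar days to Dec 22, 2019 gives Jan 16, 2020, which is the last day of the revision period.
The last day of the waiting period: 28 calendar days after Jan 16, 2020 is Feb 13, 2020.
Adding 94 calendar days to Feb 13, 2020 gives May 17, 2020, which is the date termination becomes effective. That falls on a Sunday, so it rolls to the next business day, Monday, May 18, 2020.

May 18, 2020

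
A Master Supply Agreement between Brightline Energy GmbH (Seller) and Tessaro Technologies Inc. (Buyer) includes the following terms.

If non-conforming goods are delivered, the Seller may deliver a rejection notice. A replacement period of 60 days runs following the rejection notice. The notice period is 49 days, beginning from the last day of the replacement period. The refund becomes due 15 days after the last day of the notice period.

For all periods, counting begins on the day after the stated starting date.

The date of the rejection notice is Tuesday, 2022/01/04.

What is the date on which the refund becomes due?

Adding 60 calendar days to 2022/01/04 gives 2022/03/05, which is the last day of the replacement period.
Adding 49 calendar days to 2022/03/05 gives 2022/04/23, which is the last day of the notice period.
Adding 15 calendar days to 2022/04/23 gives 2022/05/08, which is the date on which the refund becomes due.

2022/05/08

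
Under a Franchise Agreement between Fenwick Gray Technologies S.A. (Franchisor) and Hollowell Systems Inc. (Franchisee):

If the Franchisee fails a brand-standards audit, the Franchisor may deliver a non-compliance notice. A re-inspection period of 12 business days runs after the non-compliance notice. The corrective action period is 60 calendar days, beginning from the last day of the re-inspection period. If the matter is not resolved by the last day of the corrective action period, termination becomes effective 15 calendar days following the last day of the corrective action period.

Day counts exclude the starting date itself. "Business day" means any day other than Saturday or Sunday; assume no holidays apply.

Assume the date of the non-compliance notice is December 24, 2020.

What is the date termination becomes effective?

The last day of the re-inspection period: 12 business days after Thursday, December 24, 2020, skipping weekends — Dec 25, Dec 28, Dec 29, Dec 30, …, Jan 7, Jan 8, Jan 11 — lands on Monday, January 11, 2021.
Adding 60 calendar days to January 11, 2021 gives March 12, 2021, which is the last day of the corrective action period.
The date termination becomes effective: March 12, 2021 + 15 days = March 27, 2021.

March 27, 2021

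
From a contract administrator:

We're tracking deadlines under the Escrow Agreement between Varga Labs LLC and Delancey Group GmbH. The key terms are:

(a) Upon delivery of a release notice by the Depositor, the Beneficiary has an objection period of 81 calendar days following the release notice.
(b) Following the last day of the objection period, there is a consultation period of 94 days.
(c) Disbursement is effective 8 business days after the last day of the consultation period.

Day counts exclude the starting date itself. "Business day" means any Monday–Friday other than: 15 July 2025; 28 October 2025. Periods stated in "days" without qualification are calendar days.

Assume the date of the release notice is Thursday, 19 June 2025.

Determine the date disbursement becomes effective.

23 December 2025

The last day of the objection period: 81 calendar days after 19 June 2025 is 8 September 2025.
Adding 94 calendar days to 8 September 2025 gives 11 December 2025, which is the last day of the consultation period.
The date disbursement becomes effective: 8 business days after Thursday, 11 December 2025, skipping weekends — Dec 12, Dec 15, Dec 16, Dec 17, Dec 18, Dec 19, Dec 22, Dec 23 — lands on Tuesday, 23 December 2025.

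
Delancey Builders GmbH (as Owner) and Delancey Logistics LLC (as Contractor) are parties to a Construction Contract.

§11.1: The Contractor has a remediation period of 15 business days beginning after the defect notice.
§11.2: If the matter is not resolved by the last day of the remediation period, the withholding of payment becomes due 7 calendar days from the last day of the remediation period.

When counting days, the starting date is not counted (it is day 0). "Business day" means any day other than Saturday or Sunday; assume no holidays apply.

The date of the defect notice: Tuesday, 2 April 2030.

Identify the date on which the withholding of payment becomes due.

30 April 2030

The last day of the remediation period: counting 15 business days from Tuesday, 2 April 2030 (Apr 3, Apr 4, Apr 5, Apr 8, …, Apr 19, Apr 22, Apr 23, skipping weekends) reaches Tuesday, 23 April 2030.
The date on which the withholding of payment becomes due: 7 calendar days after 23 April 2030 is 30 April 2030.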